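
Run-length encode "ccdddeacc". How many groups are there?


Input: ccdddeacc
Scanning for consecutive runs:
  Group 1: 'c' x 2 (positions 0-1)
  Group 2: 'd' x 3 (positions 2-4)
  Group 3: 'e' x 1 (positions 5-5)
  Group 4: 'a' x 1 (positions 6-6)
  Group 5: 'c' x 2 (positions 7-8)
Total groups: 5

5


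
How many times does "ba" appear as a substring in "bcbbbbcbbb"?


Searching for "ba" in "bcbbbbcbbb"
Scanning each position:
  Position 0: "bc" => no
  Position 1: "cb" => no
  Position 2: "bb" => no
  Position 3: "bb" => no
  Position 4: "bb" => no
  Position 5: "bc" => no
  Position 6: "cb" => no
  Position 7: "bb" => no
  Position 8: "bb" => no
Total occurrences: 0

0


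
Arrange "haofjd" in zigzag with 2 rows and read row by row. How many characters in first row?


Zigzag "haofjd" into 2 rows:
Placing characters:
  'h' => row 0
  'a' => row 1
  'o' => row 0
  'f' => row 1
  'j' => row 0
  'd' => row 1
Rows:
  Row 0: "hoj"
  Row 1: "afd"
First row length: 3

3


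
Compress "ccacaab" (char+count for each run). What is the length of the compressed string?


Input: ccacaab
Runs:
  'c' x 2 => "c2"
  'a' x 1 => "a1"
  'c' x 1 => "c1"
  'a' x 2 => "a2"
  'b' x 1 => "b1"
Compressed: "c2a1c1a2b1"
Compressed length: 10

10


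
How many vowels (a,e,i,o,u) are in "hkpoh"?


Input: hkpoh
Checking each character:
  'h' at position 0: consonant
  'k' at position 1: consonant
  'p' at position 2: consonant
  'o' at position 3: vowel (running total: 1)
  'h' at position 4: consonant
Total vowels: 1

1


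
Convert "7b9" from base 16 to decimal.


Input: "7b9" in base 16
Positional expansion:
  Digit '7' (value 7) x 16^2 = 1792
  Digit 'b' (value 11) x 16^1 = 176
  Digit '9' (value 9) x 16^0 = 9
Sum = 1977

1977


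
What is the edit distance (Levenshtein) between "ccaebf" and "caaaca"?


Computing edit distance: "ccaebf" -> "caaaca"
DP table:
           c    a    a    a    c    a
      0    1    2    3    4    5    6
  c   1    0    1    2    3    4    5
  c   2    1    1    2    3    3    4
  a   3    2    1    1    2    3    3
  e   4    3    2    2    2    3    4
  b   5    4    3    3    3    3    4
  f   6    5    4    4    4    4    4
Edit distance = dp[6][6] = 4

4


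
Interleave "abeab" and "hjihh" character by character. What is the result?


Interleaving "abeab" and "hjihh":
  Position 0: 'a' from first, 'h' from second => "ah"
  Position 1: 'b' from first, 'j' from second => "bj"
  Position 2: 'e' from first, 'i' from second => "ei"
  Position 3: 'a' from first, 'h' from second => "ah"
  Position 4: 'b' from first, 'h' from second => "bh"
Result: ahbjeiahbh

ahbjeiahbh


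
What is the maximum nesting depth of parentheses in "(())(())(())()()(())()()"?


Input: "(())(())(())()()(())()()"
Tracking depth:
  Position 0 '(': depth becomes 1
  Position 1 '(': depth becomes 2
  Position 2 ')': depth becomes 1
  Position 3 ')': depth becomes 0
  Position 4 '(': depth becomes 1
  Position 5 '(': depth becomes 2
  Position 6 ')': depth becomes 1
  Position 7 ')': depth becomes 0
  Position 8 '(': depth becomes 1
  Position 9 '(': depth becomes 2
  Position 10 ')': depth becomes 1
  Position 11 ')': depth becomes 0
  Position 12 '(': depth becomes 1
  Position 13 ')': depth becomes 0
  Position 14 '(': depth becomes 1
  Position 15 ')': depth becomes 0
  Position 16 '(': depth becomes 1
  Position 17 '(': depth becomes 2
  Position 18 ')': depth becomes 1
  Position 19 ')': depth becomes 0
  Position 20 '(': depth becomes 1
  Position 21 ')': depth becomes 0
  Position 22 '(': depth becomes 1
  Position 23 ')': depth becomes 0
Maximum depth reached: 2

2


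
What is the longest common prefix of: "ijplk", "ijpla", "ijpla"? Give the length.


Words: ijplk, ijpla, ijpla
  Position 0: all 'i' => match
  Position 1: all 'j' => match
  Position 2: all 'p' => match
  Position 3: all 'l' => match
  Position 4: ('k', 'a', 'a') => mismatch, stop
LCP = "ijpl" (length 4)

4


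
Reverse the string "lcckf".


Input: lcckf
Reading characters right to left:
  Position 4: 'f'
  Position 3: 'k'
  Position 2: 'c'
  Position 1: 'c'
  Position 0: 'l'
Reversed: fkccl

fkccl


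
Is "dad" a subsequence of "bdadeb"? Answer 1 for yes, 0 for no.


Check if "dad" is a subsequence of "bdadeb"
Greedy scan:
  Position 0 ('b'): no match needed
  Position 1 ('d'): matches sub[0] = 'd'
  Position 2 ('a'): matches sub[1] = 'a'
  Position 3 ('d'): matches sub[2] = 'd'
  Position 4 ('e'): no match needed
  Position 5 ('b'): no match needed
All 3 characters matched => is a subsequence

1


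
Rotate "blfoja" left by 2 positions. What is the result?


Input: "blfoja", rotate left by 2
First 2 characters: "bl"
Remaining characters: "foja"
Concatenate remaining + first: "foja" + "bl" = "fojabl"

fojabl


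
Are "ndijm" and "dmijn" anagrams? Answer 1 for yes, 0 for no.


Strings: "ndijm", "dmijn"
Sorted first:  dijmn
Sorted second: dijmn
Sorted forms match => anagrams

1


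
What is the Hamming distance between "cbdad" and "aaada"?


Comparing "cbdad" and "aaada" position by position:
  Position 0: 'c' vs 'a' => differ
  Position 1: 'b' vs 'a' => differ
  Position 2: 'd' vs 'a' => differ
  Position 3: 'a' vs 'd' => differ
  Position 4: 'd' vs 'a' => differ
Total differences (Hamming distance): 5

5


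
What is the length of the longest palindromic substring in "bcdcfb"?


Input: "bcdcfb"
Checking substrings for palindromes:
  [1:4] "cdc" (len 3) => palindrome
Longest palindromic substring: "cdc" with length 3

3


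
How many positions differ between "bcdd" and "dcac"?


Comparing "bcdd" and "dcac" position by position:
  Position 0: 'b' vs 'd' => DIFFER
  Position 1: 'c' vs 'c' => same
  Position 2: 'd' vs 'a' => DIFFER
  Position 3: 'd' vs 'c' => DIFFER
Positions that differ: 3

3


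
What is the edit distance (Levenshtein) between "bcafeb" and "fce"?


Computing edit distance: "bcafeb" -> "fce"
DP table:
           f    c    e
      0    1    2    3
  b   1    1    2    3
  c   2    2    1    2
  a   3    3    2    2
  f   4    3    3    3
  e   5    4    4    3
  b   6    5    5    4
Edit distance = dp[6][3] = 4

4


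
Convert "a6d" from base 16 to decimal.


Input: "a6d" in base 16
Positional expansion:
  Digit 'a' (value 10) x 16^2 = 2560
  Digit '6' (value 6) x 16^1 = 96
  Digit 'd' (value 13) x 16^0 = 13
Sum = 2669

2669


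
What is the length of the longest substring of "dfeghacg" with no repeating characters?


Input: "dfeghacg"
Sliding window (track last position of each char):
  Position 0 ('d'): window [0,0] length 1 -- new best
  Position 1 ('f'): window [0,1] length 2 -- new best
  Position 2 ('e'): window [0,2] length 3 -- new best
  Position 3 ('g'): window [0,3] length 4 -- new best
  Position 4 ('h'): window [0,4] length 5 -- new best
  Position 5 ('a'): window [0,5] length 6 -- new best
  Position 6 ('c'): window [0,6] length 7 -- new best
  Position 7 ('g'): repeat (last at 3), move window start to 4
  Position 7 ('g'): window [4,7] length 4
Longest substring with no repeats: "dfeghac" with length 7

7


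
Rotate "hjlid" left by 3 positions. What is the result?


Input: "hjlid", rotate left by 3
First 3 characters: "hjl"
Remaining characters: "id"
Concatenate remaining + first: "id" + "hjl" = "idhjl"

idhjl


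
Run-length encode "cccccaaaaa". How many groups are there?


Input: cccccaaaaa
Scanning for consecutive runs:
  Group 1: 'c' x 5 (positions 0-4)
  Group 2: 'a' x 5 (positions 5-9)
Total groups: 2

2


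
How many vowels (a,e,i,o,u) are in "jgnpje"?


Input: jgnpje
Checking each character:
  'j' at position 0: consonant
  'g' at position 1: consonant
  'n' at position 2: consonant
  'p' at position 3: consonant
  'j' at position 4: consonant
  'e' at position 5: vowel (running total: 1)
Total vowels: 1

1


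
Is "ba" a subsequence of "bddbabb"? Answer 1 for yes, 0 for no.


Check if "ba" is a subsequence of "bddbabb"
Greedy scan:
  Position 0 ('b'): matches sub[0] = 'b'
  Position 1 ('d'): no match needed
  Position 2 ('d'): no match needed
  Position 3 ('b'): no match needed
  Position 4 ('a'): matches sub[1] = 'a'
  Position 5 ('b'): no match needed
  Position 6 ('b'): no match needed
All 2 characters matched => is a subsequence

1


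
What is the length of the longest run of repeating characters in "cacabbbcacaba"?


Input: "cacabbbcacaba"
Scanning for longest run:
  Position 1 ('a'): new char, reset run to 1
  Position 2 ('c'): new char, reset run to 1
  Position 3 ('a'): new char, reset run to 1
  Position 4 ('b'): new char, reset run to 1
  Position 5 ('b'): continues run of 'b', length=2
  Position 6 ('b'): continues run of 'b', length=3
  Position 7 ('c'): new char, reset run to 1
  Position 8 ('a'): new char, reset run to 1
  Position 9 ('c'): new char, reset run to 1
  Position 10 ('a'): new char, reset run to 1
  Position 11 ('b'): new char, reset run to 1
  Position 12 ('a'): new char, reset run to 1
Longest run: 'b' with length 3

3


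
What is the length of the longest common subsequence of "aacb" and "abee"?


LCS of "aacb" and "abee"
DP table:
           a    b    e    e
      0    0    0    0    0
  a   0    1    1    1    1
  a   0    1    1    1    1
  c   0    1    1    1    1
  b   0    1    2    2    2
LCS length = dp[4][4] = 2

2


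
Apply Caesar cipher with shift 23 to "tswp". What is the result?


Caesar cipher: shift "tswp" by 23
  't' (pos 19) + 23 = pos 16 = 'q'
  's' (pos 18) + 23 = pos 15 = 'p'
  'w' (pos 22) + 23 = pos 19 = 't'
  'p' (pos 15) + 23 = pos 12 = 'm'
Result: qptm

qptm


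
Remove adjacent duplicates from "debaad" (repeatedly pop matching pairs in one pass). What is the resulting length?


Input: debaad
Stack-based adjacent duplicate removal:
  Read 'd': push. Stack: d
  Read 'e': push. Stack: de
  Read 'b': push. Stack: deb
  Read 'a': push. Stack: deba
  Read 'a': matches stack top 'a' => pop. Stack: deb
  Read 'd': push. Stack: debd
Final stack: "debd" (length 4)

4


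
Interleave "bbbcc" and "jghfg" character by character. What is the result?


Interleaving "bbbcc" and "jghfg":
  Position 0: 'b' from first, 'j' from second => "bj"
  Position 1: 'b' from first, 'g' from second => "bg"
  Position 2: 'b' from first, 'h' from second => "bh"
  Position 3: 'c' from first, 'f' from second => "cf"
  Position 4: 'c' from first, 'g' from second => "cg"
Result: bjbgbhcfcg

bjbgbhcfcg


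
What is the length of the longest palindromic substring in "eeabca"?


Input: "eeabca"
Checking substrings for palindromes:
  [0:2] "ee" (len 2) => palindrome
Longest palindromic substring: "ee" with length 2

2


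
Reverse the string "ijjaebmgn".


Input: ijjaebmgn
Reading characters right to left:
  Position 8: 'n'
  Position 7: 'g'
  Position 6: 'm'
  Position 5: 'b'
  Position 4: 'e'
  Position 3: 'a'
  Position 2: 'j'
  Position 1: 'j'
  Position 0: 'i'
Reversed: ngmbeajji

ngmbeajji


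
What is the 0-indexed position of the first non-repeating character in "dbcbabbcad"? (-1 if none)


Input: dbcbabbcad
Character frequencies:
  'a': 2
  'b': 4
  'c': 2
  'd': 2
Scanning left to right for freq == 1:
  Position 0 ('d'): freq=2, skip
  Position 1 ('b'): freq=4, skip
  Position 2 ('c'): freq=2, skip
  Position 3 ('b'): freq=4, skip
  Position 4 ('a'): freq=2, skip
  Position 5 ('b'): freq=4, skip
  Position 6 ('b'): freq=4, skip
  Position 7 ('c'): freq=2, skip
  Position 8 ('a'): freq=2, skip
  Position 9 ('d'): freq=2, skip
  No unique character found => answer = -1

-1


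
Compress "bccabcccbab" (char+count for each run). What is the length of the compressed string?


Input: bccabcccbab
Runs:
  'b' x 1 => "b1"
  'c' x 2 => "c2"
  'a' x 1 => "a1"
  'b' x 1 => "b1"
  'c' x 3 => "c3"
  'b' x 1 => "b1"
  'a' x 1 => "a1"
  'b' x 1 => "b1"
Compressed: "b1c2a1b1c3b1a1b1"
Compressed length: 16

16


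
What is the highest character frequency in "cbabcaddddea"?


Input: cbabcaddddea
Character counts:
  'a': 3
  'b': 2
  'c': 2
  'd': 4
  'e': 1
Maximum frequency: 4

4


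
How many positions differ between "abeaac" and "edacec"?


Comparing "abeaac" and "edacec" position by position:
  Position 0: 'a' vs 'e' => DIFFER
  Position 1: 'b' vs 'd' => DIFFER
  Position 2: 'e' vs 'a' => DIFFER
  Position 3: 'a' vs 'c' => DIFFER
  Position 4: 'a' vs 'e' => DIFFER
  Position 5: 'c' vs 'c' => same
Positions that differ: 5

5


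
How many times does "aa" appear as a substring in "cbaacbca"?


Searching for "aa" in "cbaacbca"
Scanning each position:
  Position 0: "cb" => no
  Position 1: "ba" => no
  Position 2: "aa" => MATCH
  Position 3: "ac" => no
  Position 4: "cb" => no
  Position 5: "bc" => no
  Position 6: "ca" => no
Total occurrences: 1

1


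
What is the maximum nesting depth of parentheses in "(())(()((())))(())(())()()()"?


Input: "(())(()((())))(())(())()()()"
Tracking depth:
  Position 0 '(': depth becomes 1
  Position 1 '(': depth becomes 2
  Position 2 ')': depth becomes 1
  Position 3 ')': depth becomes 0
  Position 4 '(': depth becomes 1
  Position 5 '(': depth becomes 2
  Position 6 ')': depth becomes 1
  Position 7 '(': depth becomes 2
  Position 8 '(': depth becomes 3
  Position 9 '(': depth becomes 4
  Position 10 ')': depth becomes 3
  Position 11 ')': depth becomes 2
  Position 12 ')': depth becomes 1
  Position 13 ')': depth becomes 0
  Position 14 '(': depth becomes 1
  Position 15 '(': depth becomes 2
  Position 16 ')': depth becomes 1
  Position 17 ')': depth becomes 0
  Position 18 '(': depth becomes 1
  Position 19 '(': depth becomes 2
  Position 20 ')': depth becomes 1
  Position 21 ')': depth becomes 0
  Position 22 '(': depth becomes 1
  Position 23 ')': depth becomes 0
  Position 24 '(': depth becomes 1
  Position 25 ')': depth becomes 0
  Position 26 '(': depth becomes 1
  Position 27 ')': depth becomes 0
Maximum depth reached: 4

4


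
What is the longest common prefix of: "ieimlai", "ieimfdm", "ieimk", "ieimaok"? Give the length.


Words: ieimlai, ieimfdm, ieimk, ieimaok
  Position 0: all 'i' => match
  Position 1: all 'e' => match
  Position 2: all 'i' => match
  Position 3: all 'm' => match
  Position 4: ('l', 'f', 'k', 'a') => mismatch, stop
LCP = "ieim" (length 4)

4


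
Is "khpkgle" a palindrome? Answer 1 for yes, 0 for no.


Input: khpkgle
Reversed: elgkphk
  Compare pos 0 ('k') with pos 6 ('e'): MISMATCH
  Compare pos 1 ('h') with pos 5 ('l'): MISMATCH
  Compare pos 2 ('p') with pos 4 ('g'): MISMATCH
Result: not a palindrome

0


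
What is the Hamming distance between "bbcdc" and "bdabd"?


Comparing "bbcdc" and "bdabd" position by position:
  Position 0: 'b' vs 'b' => same
  Position 1: 'b' vs 'd' => differ
  Position 2: 'c' vs 'a' => differ
  Position 3: 'd' vs 'b' => differ
  Position 4: 'c' vs 'd' => differ
Total differences (Hamming distance): 4

4


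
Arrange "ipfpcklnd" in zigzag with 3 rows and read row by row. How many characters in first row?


Zigzag "ipfpcklnd" into 3 rows:
Placing characters:
  'i' => row 0
  'p' => row 1
  'f' => row 2
  'p' => row 1
  'c' => row 0
  'k' => row 1
  'l' => row 2
  'n' => row 1
  'd' => row 0
Rows:
  Row 0: "icd"
  Row 1: "ppkn"
  Row 2: "fl"
First row length: 3

3


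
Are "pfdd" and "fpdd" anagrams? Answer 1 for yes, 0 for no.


Strings: "pfdd", "fpdd"
Sorted first:  ddfp
Sorted second: ddfp
Sorted forms match => anagrams

1


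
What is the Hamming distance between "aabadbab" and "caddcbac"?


Comparing "aabadbab" and "caddcbac" position by position:
  Position 0: 'a' vs 'c' => differ
  Position 1: 'a' vs 'a' => same
  Position 2: 'b' vs 'd' => differ
  Position 3: 'a' vs 'd' => differ
  Position 4: 'd' vs 'c' => differ
  Position 5: 'b' vs 'b' => same
  Position 6: 'a' vs 'a' => same
  Position 7: 'b' vs 'c' => differ
Total differences (Hamming distance): 5

5


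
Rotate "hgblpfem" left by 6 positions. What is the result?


Input: "hgblpfem", rotate left by 6
First 6 characters: "hgblpf"
Remaining characters: "em"
Concatenate remaining + first: "em" + "hgblpf" = "emhgblpf"

emhgblpf


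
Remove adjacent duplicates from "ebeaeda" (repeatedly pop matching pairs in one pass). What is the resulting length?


Input: ebeaeda
Stack-based adjacent duplicate removal:
  Read 'e': push. Stack: e
  Read 'b': push. Stack: eb
  Read 'e': push. Stack: ebe
  Read 'a': push. Stack: ebea
  Read 'e': push. Stack: ebeae
  Read 'd': push. Stack: ebeaed
  Read 'a': push. Stack: ebeaeda
Final stack: "ebeaeda" (length 7)

7


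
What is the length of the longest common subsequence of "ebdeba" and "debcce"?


LCS of "ebdeba" and "debcce"
DP table:
           d    e    b    c    c    e
      0    0    0    0    0    0    0
  e   0    0    1    1    1    1    1
  b   0    0    1    2    2    2    2
  d   0    1    1    2    2    2    2
  e   0    1    2    2    2    2    3
  b   0    1    2    3    3    3    3
  a   0    1    2    3    3    3    3
LCS length = dp[6][6] = 3

3


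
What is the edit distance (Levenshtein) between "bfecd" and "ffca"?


Computing edit distance: "bfecd" -> "ffca"
DP table:
           f    f    c    a
      0    1    2    3    4
  b   1    1    2    3    4
  f   2    1    1    2    3
  e   3    2    2    2    3
  c   4    3    3    2    3
  d   5    4    4    3    3
Edit distance = dp[5][4] = 3

3


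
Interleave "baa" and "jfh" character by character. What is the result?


Interleaving "baa" and "jfh":
  Position 0: 'b' from first, 'j' from second => "bj"
  Position 1: 'a' from first, 'f' from second => "af"
  Position 2: 'a' from first, 'h' from second => "ah"
Result: bjafah

bjafah


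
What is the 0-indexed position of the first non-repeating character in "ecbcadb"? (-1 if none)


Input: ecbcadb
Character frequencies:
  'a': 1
  'b': 2
  'c': 2
  'd': 1
  'e': 1
Scanning left to right for freq == 1:
  Position 0 ('e'): unique! => answer = 0

0


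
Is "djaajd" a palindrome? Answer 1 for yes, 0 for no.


Input: djaajd
Reversed: djaajd
  Compare pos 0 ('d') with pos 5 ('d'): match
  Compare pos 1 ('j') with pos 4 ('j'): match
  Compare pos 2 ('a') with pos 3 ('a'): match
Result: palindrome

1


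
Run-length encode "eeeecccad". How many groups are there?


Input: eeeecccad
Scanning for consecutive runs:
  Group 1: 'e' x 4 (positions 0-3)
  Group 2: 'c' x 3 (positions 4-6)
  Group 3: 'a' x 1 (positions 7-7)
  Group 4: 'd' x 1 (positions 8-8)
Total groups: 4

4


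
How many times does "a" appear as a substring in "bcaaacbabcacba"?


Searching for "a" in "bcaaacbabcacba"
Scanning each position:
  Position 0: "b" => no
  Position 1: "c" => no
  Position 2: "a" => MATCH
  Position 3: "a" => MATCH
  Position 4: "a" => MATCH
  Position 5: "c" => no
  Position 6: "b" => no
  Position 7: "a" => MATCH
  Position 8: "b" => no
  Position 9: "c" => no
  Position 10: "a" => MATCH
  Position 11: "c" => no
  Position 12: "b" => no
  Position 13: "a" => MATCH
Total occurrences: 6

6


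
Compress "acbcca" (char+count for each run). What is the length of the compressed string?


Input: acbcca
Runs:
  'a' x 1 => "a1"
  'c' x 1 => "c1"
  'b' x 1 => "b1"
  'c' x 2 => "c2"
  'a' x 1 => "a1"
Compressed: "a1c1b1c2a1"
Compressed length: 10

10


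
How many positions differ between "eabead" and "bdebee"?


Comparing "eabead" and "bdebee" position by position:
  Position 0: 'e' vs 'b' => DIFFER
  Position 1: 'a' vs 'd' => DIFFER
  Position 2: 'b' vs 'e' => DIFFER
  Position 3: 'e' vs 'b' => DIFFER
  Position 4: 'a' vs 'e' => DIFFER
  Position 5: 'd' vs 'e' => DIFFER
Positions that differ: 6

6


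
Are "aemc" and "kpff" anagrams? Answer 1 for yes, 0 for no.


Strings: "aemc", "kpff"
Sorted first:  acem
Sorted second: ffkp
Differ at position 0: 'a' vs 'f' => not anagrams

0


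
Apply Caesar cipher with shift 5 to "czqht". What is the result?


Caesar cipher: shift "czqht" by 5
  'c' (pos 2) + 5 = pos 7 = 'h'
  'z' (pos 25) + 5 = pos 4 = 'e'
  'q' (pos 16) + 5 = pos 21 = 'v'
  'h' (pos 7) + 5 = pos 12 = 'm'
  't' (pos 19) + 5 = pos 24 = 'y'
Result: hevmy

hevmy


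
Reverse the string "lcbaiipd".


Input: lcbaiipd
Reading characters right to left:
  Position 7: 'd'
  Position 6: 'p'
  Position 5: 'i'
  Position 4: 'i'
  Position 3: 'a'
  Position 2: 'b'
  Position 1: 'c'
  Position 0: 'l'
Reversed: dpiiabcl

dpiiabcl


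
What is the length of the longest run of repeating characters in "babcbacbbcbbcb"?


Input: "babcbacbbcbbcb"
Scanning for longest run:
  Position 1 ('a'): new char, reset run to 1
  Position 2 ('b'): new char, reset run to 1
  Position 3 ('c'): new char, reset run to 1
  Position 4 ('b'): new char, reset run to 1
  Position 5 ('a'): new char, reset run to 1
  Position 6 ('c'): new char, reset run to 1
  Position 7 ('b'): new char, reset run to 1
  Position 8 ('b'): continues run of 'b', length=2
  Position 9 ('c'): new char, reset run to 1
  Position 10 ('b'): new char, reset run to 1
  Position 11 ('b'): continues run of 'b', length=2
  Position 12 ('c'): new char, reset run to 1
  Position 13 ('b'): new char, reset run to 1
Longest run: 'b' with length 2

2


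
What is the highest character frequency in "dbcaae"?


Input: dbcaae
Character counts:
  'a': 2
  'b': 1
  'c': 1
  'd': 1
  'e': 1
Maximum frequency: 2

2


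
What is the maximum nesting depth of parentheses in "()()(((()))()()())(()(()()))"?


Input: "()()(((()))()()())(()(()()))"
Tracking depth:
  Position 0 '(': depth becomes 1
  Position 1 ')': depth becomes 0
  Position 2 '(': depth becomes 1
  Position 3 ')': depth becomes 0
  Position 4 '(': depth becomes 1
  Position 5 '(': depth becomes 2
  Position 6 '(': depth becomes 3
  Position 7 '(': depth becomes 4
  Position 8 ')': depth becomes 3
  Position 9 ')': depth becomes 2
  Position 10 ')': depth becomes 1
  Position 11 '(': depth becomes 2
  Position 12 ')': depth becomes 1
  Position 13 '(': depth becomes 2
  Position 14 ')': depth becomes 1
  Position 15 '(': depth becomes 2
  Position 16 ')': depth becomes 1
  Position 17 ')': depth becomes 0
  Position 18 '(': depth becomes 1
  Position 19 '(': depth becomes 2
  Position 20 ')': depth becomes 1
  Position 21 '(': depth becomes 2
  Position 22 '(': depth becomes 3
  Position 23 ')': depth becomes 2
  Position 24 '(': depth becomes 3
  Position 25 ')': depth becomes 2
  Position 26 ')': depth becomes 1
  Position 27 ')': depth becomes 0
Maximum depth reached: 4

4


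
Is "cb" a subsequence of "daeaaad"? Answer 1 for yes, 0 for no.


Check if "cb" is a subsequence of "daeaaad"
Greedy scan:
  Position 0 ('d'): no match needed
  Position 1 ('a'): no match needed
  Position 2 ('e'): no match needed
  Position 3 ('a'): no match needed
  Position 4 ('a'): no match needed
  Position 5 ('a'): no match needed
  Position 6 ('d'): no match needed
Only matched 0/2 characters => not a subsequence

0


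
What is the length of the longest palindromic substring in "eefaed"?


Input: "eefaed"
Checking substrings for palindromes:
  [0:2] "ee" (len 2) => palindrome
Longest palindromic substring: "ee" with length 2

2


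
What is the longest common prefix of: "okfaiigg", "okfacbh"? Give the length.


Words: okfaiigg, okfacbh
  Position 0: all 'o' => match
  Position 1: all 'k' => match
  Position 2: all 'f' => match
  Position 3: all 'a' => match
  Position 4: ('i', 'c') => mismatch, stop
LCP = "okfa" (length 4)

4


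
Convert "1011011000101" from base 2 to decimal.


Input: "1011011000101" in base 2
Positional expansion:
  Digit '1' (value 1) x 2^12 = 4096
  Digit '0' (value 0) x 2^11 = 0
  Digit '1' (value 1) x 2^10 = 1024
  Digit '1' (value 1) x 2^9 = 512
  Digit '0' (value 0) x 2^8 = 0
  Digit '1' (value 1) x 2^7 = 128
  Digit '1' (value 1) x 2^6 = 64
  Digit '0' (value 0) x 2^5 = 0
  Digit '0' (value 0) x 2^4 = 0
  Digit '0' (value 0) x 2^3 = 0
  Digit '1' (value 1) x 2^2 = 4
  Digit '0' (value 0) x 2^1 = 0
  Digit '1' (value 1) x 2^0 = 1
Sum = 5829

5829


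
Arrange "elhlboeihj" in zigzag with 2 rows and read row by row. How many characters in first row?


Zigzag "elhlboeihj" into 2 rows:
Placing characters:
  'e' => row 0
  'l' => row 1
  'h' => row 0
  'l' => row 1
  'b' => row 0
  'o' => row 1
  'e' => row 0
  'i' => row 1
  'h' => row 0
  'j' => row 1
Rows:
  Row 0: "ehbeh"
  Row 1: "lloij"
First row length: 5

5


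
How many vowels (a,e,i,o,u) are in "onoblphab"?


Input: onoblphab
Checking each character:
  'o' at position 0: vowel (running total: 1)
  'n' at position 1: consonant
  'o' at position 2: vowel (running total: 2)
  'b' at position 3: consonant
  'l' at position 4: consonant
  'p' at position 5: consonant
  'h' at position 6: consonant
  'a' at position 7: vowel (running total: 3)
  'b' at position 8: consonant
Total vowels: 3

3


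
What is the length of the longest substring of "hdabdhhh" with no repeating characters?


Input: "hdabdhhh"
Sliding window (track last position of each char):
  Position 0 ('h'): window [0,0] length 1 -- new best
  Position 1 ('d'): window [0,1] length 2 -- new best
  Position 2 ('a'): window [0,2] length 3 -- new best
  Position 3 ('b'): window [0,3] length 4 -- new best
  Position 4 ('d'): repeat (last at 1), move window start to 2
  Position 4 ('d'): window [2,4] length 3
  Position 5 ('h'): window [2,5] length 4
  Position 6 ('h'): repeat (last at 5), move window start to 6
  Position 6 ('h'): window [6,6] length 1
  Position 7 ('h'): repeat (last at 6), move window start to 7
  Position 7 ('h'): window [7,7] length 1
Longest substring with no repeats: "hdab" with length 4

4


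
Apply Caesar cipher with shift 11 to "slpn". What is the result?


Caesar cipher: shift "slpn" by 11
  's' (pos 18) + 11 = pos 3 = 'd'
  'l' (pos 11) + 11 = pos 22 = 'w'
  'p' (pos 15) + 11 = pos 0 = 'a'
  'n' (pos 13) + 11 = pos 24 = 'y'
Result: dway

dway


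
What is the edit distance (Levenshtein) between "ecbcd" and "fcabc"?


Computing edit distance: "ecbcd" -> "fcabc"
DP table:
           f    c    a    b    c
      0    1    2    3    4    5
  e   1    1    2    3    4    5
  c   2    2    1    2    3    4
  b   3    3    2    2    2    3
  c   4    4    3    3    3    2
  d   5    5    4    4    4    3
Edit distance = dp[5][5] = 3

3


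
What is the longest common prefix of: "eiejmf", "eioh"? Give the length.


Words: eiejmf, eioh
  Position 0: all 'e' => match
  Position 1: all 'i' => match
  Position 2: ('e', 'o') => mismatch, stop
LCP = "ei" (length 2)

2


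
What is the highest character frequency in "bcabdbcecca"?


Input: bcabdbcecca
Character counts:
  'a': 2
  'b': 3
  'c': 4
  'd': 1
  'e': 1
Maximum frequency: 4

4


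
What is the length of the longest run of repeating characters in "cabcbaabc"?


Input: "cabcbaabc"
Scanning for longest run:
  Position 1 ('a'): new char, reset run to 1
  Position 2 ('b'): new char, reset run to 1
  Position 3 ('c'): new char, reset run to 1
  Position 4 ('b'): new char, reset run to 1
  Position 5 ('a'): new char, reset run to 1
  Position 6 ('a'): continues run of 'a', length=2
  Position 7 ('b'): new char, reset run to 1
  Position 8 ('c'): new char, reset run to 1
Longest run: 'a' with length 2

2


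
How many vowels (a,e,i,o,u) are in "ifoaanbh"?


Input: ifoaanbh
Checking each character:
  'i' at position 0: vowel (running total: 1)
  'f' at position 1: consonant
  'o' at position 2: vowel (running total: 2)
  'a' at position 3: vowel (running total: 3)
  'a' at position 4: vowel (running total: 4)
  'n' at position 5: consonant
  'b' at position 6: consonant
  'h' at position 7: consonant
Total vowels: 4

4


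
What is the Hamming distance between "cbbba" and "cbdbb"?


Comparing "cbbba" and "cbdbb" position by position:
  Position 0: 'c' vs 'c' => same
  Position 1: 'b' vs 'b' => same
  Position 2: 'b' vs 'd' => differ
  Position 3: 'b' vs 'b' => same
  Position 4: 'a' vs 'b' => differ
Total differences (Hamming distance): 2

2


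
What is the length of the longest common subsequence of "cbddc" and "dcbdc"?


LCS of "cbddc" and "dcbdc"
DP table:
           d    c    b    d    c
      0    0    0    0    0    0
  c   0    0    1    1    1    1
  b   0    0    1    2    2    2
  d   0    1    1    2    3    3
  d   0    1    1    2    3    3
  c   0    1    2    2    3    4
LCS length = dp[5][5] = 4

4


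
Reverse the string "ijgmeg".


Input: ijgmeg
Reading characters right to left:
  Position 5: 'g'
  Position 4: 'e'
  Position 3: 'm'
  Position 2: 'g'
  Position 1: 'j'
  Position 0: 'i'
Reversed: gemgji

gemgji


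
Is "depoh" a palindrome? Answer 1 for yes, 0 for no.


Input: depoh
Reversed: hoped
  Compare pos 0 ('d') with pos 4 ('h'): MISMATCH
  Compare pos 1 ('e') with pos 3 ('o'): MISMATCH
Result: not a palindrome

0


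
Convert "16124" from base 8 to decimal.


Input: "16124" in base 8
Positional expansion:
  Digit '1' (value 1) x 8^4 = 4096
  Digit '6' (value 6) x 8^3 = 3072
  Digit '1' (value 1) x 8^2 = 64
  Digit '2' (value 2) x 8^1 = 16
  Digit '4' (value 4) x 8^0 = 4
Sum = 7252

7252


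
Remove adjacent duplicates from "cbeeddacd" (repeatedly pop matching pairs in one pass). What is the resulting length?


Input: cbeeddacd
Stack-based adjacent duplicate removal:
  Read 'c': push. Stack: c
  Read 'b': push. Stack: cb
  Read 'e': push. Stack: cbe
  Read 'e': matches stack top 'e' => pop. Stack: cb
  Read 'd': push. Stack: cbd
  Read 'd': matches stack top 'd' => pop. Stack: cb
  Read 'a': push. Stack: cba
  Read 'c': push. Stack: cbac
  Read 'd': push. Stack: cbacd
Final stack: "cbacd" (length 5)

5


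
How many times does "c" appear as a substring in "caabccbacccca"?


Searching for "c" in "caabccbacccca"
Scanning each position:
  Position 0: "c" => MATCH
  Position 1: "a" => no
  Position 2: "a" => no
  Position 3: "b" => no
  Position 4: "c" => MATCH
  Position 5: "c" => MATCH
  Position 6: "b" => no
  Position 7: "a" => no
  Position 8: "c" => MATCH
  Position 9: "c" => MATCH
  Position 10: "c" => MATCH
  Position 11: "c" => MATCH
  Position 12: "a" => no
Total occurrences: 7

7


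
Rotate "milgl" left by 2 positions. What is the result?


Input: "milgl", rotate left by 2
First 2 characters: "mi"
Remaining characters: "lgl"
Concatenate remaining + first: "lgl" + "mi" = "lglmi"

lglmi


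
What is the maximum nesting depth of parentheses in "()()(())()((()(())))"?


Input: "()()(())()((()(())))"
Tracking depth:
  Position 0 '(': depth becomes 1
  Position 1 ')': depth becomes 0
  Position 2 '(': depth becomes 1
  Position 3 ')': depth becomes 0
  Position 4 '(': depth becomes 1
  Position 5 '(': depth becomes 2
  Position 6 ')': depth becomes 1
  Position 7 ')': depth becomes 0
  Position 8 '(': depth becomes 1
  Position 9 ')': depth becomes 0
  Position 10 '(': depth becomes 1
  Position 11 '(': depth becomes 2
  Position 12 '(': depth becomes 3
  Position 13 ')': depth becomes 2
  Position 14 '(': depth becomes 3
  Position 15 '(': depth becomes 4
  Position 16 ')': depth becomes 3
  Position 17 ')': depth becomes 2
  Position 18 ')': depth becomes 1
  Position 19 ')': depth becomes 0
Maximum depth reached: 4

4


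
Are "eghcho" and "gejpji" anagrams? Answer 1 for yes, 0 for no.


Strings: "eghcho", "gejpji"
Sorted first:  ceghho
Sorted second: egijjp
Differ at position 0: 'c' vs 'e' => not anagrams

0


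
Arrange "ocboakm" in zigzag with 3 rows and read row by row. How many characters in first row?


Zigzag "ocboakm" into 3 rows:
Placing characters:
  'o' => row 0
  'c' => row 1
  'b' => row 2
  'o' => row 1
  'a' => row 0
  'k' => row 1
  'm' => row 2
Rows:
  Row 0: "oa"
  Row 1: "cok"
  Row 2: "bm"
First row length: 2

2


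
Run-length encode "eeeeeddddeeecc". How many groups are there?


Input: eeeeeddddeeecc
Scanning for consecutive runs:
  Group 1: 'e' x 5 (positions 0-4)
  Group 2: 'd' x 4 (positions 5-8)
  Group 3: 'e' x 3 (positions 9-11)
  Group 4: 'c' x 2 (positions 12-13)
Total groups: 4

4


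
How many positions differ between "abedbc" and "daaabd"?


Comparing "abedbc" and "daaabd" position by position:
  Position 0: 'a' vs 'd' => DIFFER
  Position 1: 'b' vs 'a' => DIFFER
  Position 2: 'e' vs 'a' => DIFFER
  Position 3: 'd' vs 'a' => DIFFER
  Position 4: 'b' vs 'b' => same
  Position 5: 'c' vs 'd' => DIFFER
Positions that differ: 5

5


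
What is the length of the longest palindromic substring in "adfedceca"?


Input: "adfedceca"
Checking substrings for palindromes:
  [5:8] "cec" (len 3) => palindrome
Longest palindromic substring: "cec" with length 3

3


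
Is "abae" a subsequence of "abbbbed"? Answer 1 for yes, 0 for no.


Check if "abae" is a subsequence of "abbbbed"
Greedy scan:
  Position 0 ('a'): matches sub[0] = 'a'
  Position 1 ('b'): matches sub[1] = 'b'
  Position 2 ('b'): no match needed
  Position 3 ('b'): no match needed
  Position 4 ('b'): no match needed
  Position 5 ('e'): no match needed
  Position 6 ('d'): no match needed
Only matched 2/4 characters => not a subsequence

0


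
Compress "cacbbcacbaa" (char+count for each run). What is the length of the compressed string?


Input: cacbbcacbaa
Runs:
  'c' x 1 => "c1"
  'a' x 1 => "a1"
  'c' x 1 => "c1"
  'b' x 2 => "b2"
  'c' x 1 => "c1"
  'a' x 1 => "a1"
  'c' x 1 => "c1"
  'b' x 1 => "b1"
  'a' x 2 => "a2"
Compressed: "c1a1c1b2c1a1c1b1a2"
Compressed length: 18

18


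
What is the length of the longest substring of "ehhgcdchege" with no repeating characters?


Input: "ehhgcdchege"
Sliding window (track last position of each char):
  Position 0 ('e'): window [0,0] length 1 -- new best
  Position 1 ('h'): window [0,1] length 2 -- new best
  Position 2 ('h'): repeat (last at 1), move window start to 2
  Position 2 ('h'): window [2,2] length 1
  Position 3 ('g'): window [2,3] length 2
  Position 4 ('c'): window [2,4] length 3 -- new best
  Position 5 ('d'): window [2,5] length 4 -- new best
  Position 6 ('c'): repeat (last at 4), move window start to 5
  Position 6 ('c'): window [5,6] length 2
  Position 7 ('h'): window [5,7] length 3
  Position 8 ('e'): window [5,8] length 4
  Position 9 ('g'): window [5,9] length 5 -- new best
  Position 10 ('e'): repeat (last at 8), move window start to 9
  Position 10 ('e'): window [9,10] length 2
Longest substring with no repeats: "dcheg" with length 5

5


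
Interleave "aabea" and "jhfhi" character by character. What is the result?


Interleaving "aabea" and "jhfhi":
  Position 0: 'a' from first, 'j' from second => "aj"
  Position 1: 'a' from first, 'h' from second => "ah"
  Position 2: 'b' from first, 'f' from second => "bf"
  Position 3: 'e' from first, 'h' from second => "eh"
  Position 4: 'a' from first, 'i' from second => "ai"
Result: ajahbfehai

ajahbfehai


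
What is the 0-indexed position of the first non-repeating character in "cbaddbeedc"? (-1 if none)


Input: cbaddbeedc
Character frequencies:
  'a': 1
  'b': 2
  'c': 2
  'd': 3
  'e': 2
Scanning left to right for freq == 1:
  Position 0 ('c'): freq=2, skip
  Position 1 ('b'): freq=2, skip
  Position 2 ('a'): unique! => answer = 2

2


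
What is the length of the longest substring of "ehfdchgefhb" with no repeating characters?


Input: "ehfdchgefhb"
Sliding window (track last position of each char):
  Position 0 ('e'): window [0,0] length 1 -- new best
  Position 1 ('h'): window [0,1] length 2 -- new best
  Position 2 ('f'): window [0,2] length 3 -- new best
  Position 3 ('d'): window [0,3] length 4 -- new best
  Position 4 ('c'): window [0,4] length 5 -- new best
  Position 5 ('h'): repeat (last at 1), move window start to 2
  Position 5 ('h'): window [2,5] length 4
  Position 6 ('g'): window [2,6] length 5
  Position 7 ('e'): window [2,7] length 6 -- new best
  Position 8 ('f'): repeat (last at 2), move window start to 3
  Position 8 ('f'): window [3,8] length 6
  Position 9 ('h'): repeat (last at 5), move window start to 6
  Position 9 ('h'): window [6,9] length 4
  Position 10 ('b'): window [6,10] length 5
Longest substring with no repeats: "fdchge" with length 6

6


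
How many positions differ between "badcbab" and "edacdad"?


Comparing "badcbab" and "edacdad" position by position:
  Position 0: 'b' vs 'e' => DIFFER
  Position 1: 'a' vs 'd' => DIFFER
  Position 2: 'd' vs 'a' => DIFFER
  Position 3: 'c' vs 'c' => same
  Position 4: 'b' vs 'd' => DIFFER
  Position 5: 'a' vs 'a' => same
  Position 6: 'b' vs 'd' => DIFFER
Positions that differ: 5

5


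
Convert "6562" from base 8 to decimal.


Input: "6562" in base 8
Positional expansion:
  Digit '6' (value 6) x 8^3 = 3072
  Digit '5' (value 5) x 8^2 = 320
  Digit '6' (value 6) x 8^1 = 48
  Digit '2' (value 2) x 8^0 = 2
Sum = 3442

3442


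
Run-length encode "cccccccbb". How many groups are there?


Input: cccccccbb
Scanning for consecutive runs:
  Group 1: 'c' x 7 (positions 0-6)
  Group 2: 'b' x 2 (positions 7-8)
Total groups: 2

2


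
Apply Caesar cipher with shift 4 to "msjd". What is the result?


Caesar cipher: shift "msjd" by 4
  'm' (pos 12) + 4 = pos 16 = 'q'
  's' (pos 18) + 4 = pos 22 = 'w'
  'j' (pos 9) + 4 = pos 13 = 'n'
  'd' (pos 3) + 4 = pos 7 = 'h'
Result: qwnh

qwnh


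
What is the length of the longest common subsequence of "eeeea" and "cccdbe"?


LCS of "eeeea" and "cccdbe"
DP table:
           c    c    c    d    b    e
      0    0    0    0    0    0    0
  e   0    0    0    0    0    0    1
  e   0    0    0    0    0    0    1
  e   0    0    0    0    0    0    1
  e   0    0    0    0    0    0    1
  a   0    0    0    0    0    0    1
LCS length = dp[5][6] = 1

1


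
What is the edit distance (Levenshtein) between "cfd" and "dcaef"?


Computing edit distance: "cfd" -> "dcaef"
DP table:
           d    c    a    e    f
      0    1    2    3    4    5
  c   1    1    1    2    3    4
  f   2    2    2    2    3    3
  d   3    2    3    3    3    4
Edit distance = dp[3][5] = 4

4


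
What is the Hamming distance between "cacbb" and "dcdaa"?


Comparing "cacbb" and "dcdaa" position by position:
  Position 0: 'c' vs 'd' => differ
  Position 1: 'a' vs 'c' => differ
  Position 2: 'c' vs 'd' => differ
  Position 3: 'b' vs 'a' => differ
  Position 4: 'b' vs 'a' => differ
Total differences (Hamming distance): 5

5


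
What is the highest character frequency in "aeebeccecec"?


Input: aeebeccecec
Character counts:
  'a': 1
  'b': 1
  'c': 4
  'e': 5
Maximum frequency: 5

5


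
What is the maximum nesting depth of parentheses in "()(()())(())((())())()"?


Input: "()(()())(())((())())()"
Tracking depth:
  Position 0 '(': depth becomes 1
  Position 1 ')': depth becomes 0
  Position 2 '(': depth becomes 1
  Position 3 '(': depth becomes 2
  Position 4 ')': depth becomes 1
  Position 5 '(': depth becomes 2
  Position 6 ')': depth becomes 1
  Position 7 ')': depth becomes 0
  Position 8 '(': depth becomes 1
  Position 9 '(': depth becomes 2
  Position 10 ')': depth becomes 1
  Position 11 ')': depth becomes 0
  Position 12 '(': depth becomes 1
  Position 13 '(': depth becomes 2
  Position 14 '(': depth becomes 3
  Position 15 ')': depth becomes 2
  Position 16 ')': depth becomes 1
  Position 17 '(': depth becomes 2
  Position 18 ')': depth becomes 1
  Position 19 ')': depth becomes 0
  Position 20 '(': depth becomes 1
  Position 21 ')': depth becomes 0
Maximum depth reached: 3

3


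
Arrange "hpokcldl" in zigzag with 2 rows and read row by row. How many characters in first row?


Zigzag "hpokcldl" into 2 rows:
Placing characters:
  'h' => row 0
  'p' => row 1
  'o' => row 0
  'k' => row 1
  'c' => row 0
  'l' => row 1
  'd' => row 0
  'l' => row 1
Rows:
  Row 0: "hocd"
  Row 1: "pkll"
First row length: 4

4


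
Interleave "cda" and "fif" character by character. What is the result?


Interleaving "cda" and "fif":
  Position 0: 'c' from first, 'f' from second => "cf"
  Position 1: 'd' from first, 'i' from second => "di"
  Position 2: 'a' from first, 'f' from second => "af"
Result: cfdiaf

cfdiaf


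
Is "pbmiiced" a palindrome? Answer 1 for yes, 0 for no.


Input: pbmiiced
Reversed: deciimbp
  Compare pos 0 ('p') with pos 7 ('d'): MISMATCH
  Compare pos 1 ('b') with pos 6 ('e'): MISMATCH
  Compare pos 2 ('m') with pos 5 ('c'): MISMATCH
  Compare pos 3 ('i') with pos 4 ('i'): match
Result: not a palindrome

0
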